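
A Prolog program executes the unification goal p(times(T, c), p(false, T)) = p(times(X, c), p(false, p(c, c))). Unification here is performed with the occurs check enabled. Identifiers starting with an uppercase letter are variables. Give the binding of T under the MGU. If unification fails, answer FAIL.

Decompose p/2: times(T, c) = times(X, c),  p(false, T) = p(false, p(c, c)).
Decompose times/2: T = X,  c = c.
Bind T := X; substituting into the one remaining equation that mentions T gives: p(false, X) = p(false, p(c, c)).
Delete trivial equation c = c.
Decompose p/2: false = false,  X = p(c, c).
Delete trivial equation false = false.
Bind X := p(c, c). Substituting into the earlier binding gives T := p(c, c).
MGU = { T -> p(c, c), X -> p(c, c) }, so T -> p(c, c).

p(c, c)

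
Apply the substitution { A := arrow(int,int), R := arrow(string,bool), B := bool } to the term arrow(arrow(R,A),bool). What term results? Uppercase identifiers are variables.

arrow(arrow(arrow(string,bool),arrow(int,int)),bool)

Replace each occurrence of A with arrow(int,int).
Replace each occurrence of R with arrow(string,bool).
Result: arrow(arrow(arrow(string,bool),arrow(int,int)),bool).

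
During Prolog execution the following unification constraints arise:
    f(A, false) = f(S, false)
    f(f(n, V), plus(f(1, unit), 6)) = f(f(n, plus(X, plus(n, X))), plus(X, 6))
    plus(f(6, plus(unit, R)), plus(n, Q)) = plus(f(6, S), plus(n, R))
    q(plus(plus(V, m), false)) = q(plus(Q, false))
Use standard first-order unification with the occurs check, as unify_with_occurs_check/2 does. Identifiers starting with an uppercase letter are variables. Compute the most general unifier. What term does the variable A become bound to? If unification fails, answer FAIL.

plus(unit, plus(plus(f(1, unit), plus(n, f(1, unit))), m))

Decompose f/2: A = S,  false = false.
Bind A := S; no other remaining equation mentions A.
Delete trivial equation false = false.
Decompose f/2: f(n, V) = f(n, plus(X, plus(n, X))),  plus(f(1, unit), 6) = plus(X, 6).
Decompose f/2: n = n,  V = plus(X, plus(n, X)).
Delete trivial equation n = n.
Bind V := plus(X, plus(n, X)); substituting into the one remaining equation that mentions V gives: q(plus(plus(plus(X, plus(n, X)), m), false)) = q(plus(Q, false)).
Decompose plus/2: f(1, unit) = X,  6 = 6.
Bind X := f(1, unit); substituting into the one remaining equation that mentions X gives: q(plus(plus(plus(f(1, unit), plus(n, f(1, unit))), m), false)) = q(plus(Q, false)). Substituting into the earlier binding gives V := plus(f(1, unit), plus(n, f(1, unit))).
Delete trivial equation 6 = 6.
Decompose plus/2: f(6, plus(unit, R)) = f(6, S),  plus(n, Q) = plus(n, R).
Decompose f/2: 6 = 6,  plus(unit, R) = S.
Delete trivial equation 6 = 6.
Bind S := plus(unit, R); no other remaining equation mentions S. Substituting into the earlier binding gives A := plus(unit, R).
Decompose plus/2: n = n,  Q = R.
Delete trivial equation n = n.
Bind Q := R; substituting into the remaining equation gives: q(plus(plus(plus(f(1, unit), plus(n, f(1, unit))), m), false)) = q(plus(R, false)).
Decompose q/1: plus(plus(plus(f(1, unit), plus(n, f(1, unit))), m), false) = plus(R, false).
Decompose plus/2: plus(plus(f(1, unit), plus(n, f(1, unit))), m) = R,  false = false.
Bind R := plus(plus(f(1, unit), plus(n, f(1, unit))), m); no other remaining equation mentions R. Substituting into the earlier bindings gives A := plus(unit, plus(plus(f(1, unit), plus(n, f(1, unit))), m)), S := plus(unit, plus(plus(f(1, unit), plus(n, f(1, unit))), m)), Q := plus(plus(f(1, unit), plus(n, f(1, unit))), m).
Delete trivial equation false = false.
MGU = { A = plus(unit, plus(plus(f(1, unit), plus(n, f(1, unit))), m)), V = plus(f(1, unit), plus(n, f(1, unit))), X = f(1, unit), S = plus(unit, plus(plus(f(1, unit), plus(n, f(1, unit))), m)), Q = plus(plus(f(1, unit), plus(n, f(1, unit))), m), R = plus(plus(f(1, unit), plus(n, f(1, unit))), m) }, so A = plus(unit, plus(plus(f(1, unit), plus(n, f(1, unit))), m)).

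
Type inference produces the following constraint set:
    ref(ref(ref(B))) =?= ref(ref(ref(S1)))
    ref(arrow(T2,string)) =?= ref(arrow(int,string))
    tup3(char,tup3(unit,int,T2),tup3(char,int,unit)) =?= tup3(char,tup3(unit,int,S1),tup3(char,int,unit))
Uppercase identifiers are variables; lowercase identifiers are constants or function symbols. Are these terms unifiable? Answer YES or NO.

Decompose ref/1: ref(ref(B)) =?= ref(ref(S1)).
Decompose ref/1: ref(B) =?= ref(S1).
Decompose ref/1: B =?= S1.
Bind B := S1; no other remaining equation mentions B.
Decompose ref/1: arrow(T2,string) =?= arrow(int,string).
Decompose arrow/2: T2 =?= int,  string =?= string.
Bind T2 := int; substituting into the one remaining equation that mentions T2 gives: tup3(char,tup3(unit,int,int),tup3(char,int,unit)) =?= tup3(char,tup3(unit,int,S1),tup3(char,int,unit)).
Delete trivial equation string =?= string.
Decompose tup3/3: char =?= char,  tup3(unit,int,int) =?= tup3(unit,int,S1),  tup3(char,int,unit) =?= tup3(char,int,unit).
Delete trivial equation char =?= char.
Decompose tup3/3: unit =?= unit,  int =?= int,  int =?= S1.
Delete trivial equation unit =?= unit.
Delete trivial equation int =?= int.
Bind S1 := int; no other remaining equation mentions S1. Substituting into the earlier binding gives B := int.
Delete trivial equation tup3(char,int,unit) =?= tup3(char,int,unit).
No equations remain and no clash or occurs-check failure arose, so a unifier exists.

YES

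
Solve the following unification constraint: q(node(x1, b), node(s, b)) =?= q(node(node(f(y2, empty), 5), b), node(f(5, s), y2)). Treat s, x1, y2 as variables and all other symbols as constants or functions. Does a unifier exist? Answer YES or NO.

Decompose q/2: node(x1, b) =?= node(node(f(y2, empty), 5), b),  node(s, b) =?= node(f(5, s), y2).
Decompose node/2: x1 =?= node(f(y2, empty), 5),  b =?= b.
Bind x1 := node(f(y2, empty), 5); no other remaining equation mentions x1.
Delete trivial equation b =?= b.
Decompose node/2: s =?= f(5, s),  b =?= y2.
Occurs check fails: s occurs in f(5, s); the equation s =?= f(5, s) has no finite solution.

NO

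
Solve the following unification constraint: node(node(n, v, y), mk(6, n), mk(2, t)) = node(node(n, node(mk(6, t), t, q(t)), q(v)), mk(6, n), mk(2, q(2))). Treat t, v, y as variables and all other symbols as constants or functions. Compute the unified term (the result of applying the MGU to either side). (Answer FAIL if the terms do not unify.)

node(node(n, node(mk(6, q(2)), q(2), q(q(2))), q(node(mk(6, q(2)), q(2), q(q(2))))), mk(6, n), mk(2, q(2)))

Decompose node/3: node(n, v, y) = node(n, node(mk(6, t), t, q(t)), q(v)),  mk(6, n) = mk(6, n),  mk(2, t) = mk(2, q(2)).
Decompose node/3: n = n,  v = node(mk(6, t), t, q(t)),  y = q(v).
Delete trivial equation n = n.
Bind v := node(mk(6, t), t, q(t)); substituting into the one remaining equation that mentions v gives: y = q(node(mk(6, t), t, q(t))).
Bind y := q(node(mk(6, t), t, q(t))); no other remaining equation mentions y.
Delete trivial equation mk(6, n) = mk(6, n).
Decompose mk/2: 2 = 2,  t = q(2).
Delete trivial equation 2 = 2.
Bind t := q(2). Substituting into the earlier bindings gives v := node(mk(6, q(2)), q(2), q(q(2))), y := q(node(mk(6, q(2)), q(2), q(q(2)))).
Applying the MGU to either side gives node(node(n, node(mk(6, q(2)), q(2), q(q(2))), q(node(mk(6, q(2)), q(2), q(q(2))))), mk(6, n), mk(2, q(2))).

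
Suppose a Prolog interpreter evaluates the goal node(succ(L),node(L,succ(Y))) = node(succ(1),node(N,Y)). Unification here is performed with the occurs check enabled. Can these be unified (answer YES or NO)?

Decompose node/2: succ(L) = succ(1),  node(L,succ(Y)) = node(N,Y).
Decompose succ/1: L = 1.
Bind L := 1; substituting into the remaining equation gives: node(1,succ(Y)) = node(N,Y).
Decompose node/2: 1 = N,  succ(Y) = Y.
Bind N := 1; no other remaining equation mentions N.
Occurs check fails: Y occurs in succ(Y); the equation Y = succ(Y) has no finite solution.

NO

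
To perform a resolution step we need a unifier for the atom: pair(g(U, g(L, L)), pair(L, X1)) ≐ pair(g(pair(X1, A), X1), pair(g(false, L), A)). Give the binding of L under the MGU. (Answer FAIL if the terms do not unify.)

FAIL

Decompose pair/2: g(U, g(L, L)) ≐ g(pair(X1, A), X1),  pair(L, X1) ≐ pair(g(false, L), A).
Decompose g/2: U ≐ pair(X1, A),  g(L, L) ≐ X1.
Bind U := pair(X1, A); no other remaining equation mentions U.
Bind X1 := g(L, L); substituting into the remaining equation gives: pair(L, g(L, L)) ≐ pair(g(false, L), A). Substituting into the earlier binding gives U := pair(g(L, L), A).
Decompose pair/2: L ≐ g(false, L),  g(L, L) ≐ A.
Occurs check fails: L occurs in g(false, L); the equation L ≐ g(false, L) has no finite solution.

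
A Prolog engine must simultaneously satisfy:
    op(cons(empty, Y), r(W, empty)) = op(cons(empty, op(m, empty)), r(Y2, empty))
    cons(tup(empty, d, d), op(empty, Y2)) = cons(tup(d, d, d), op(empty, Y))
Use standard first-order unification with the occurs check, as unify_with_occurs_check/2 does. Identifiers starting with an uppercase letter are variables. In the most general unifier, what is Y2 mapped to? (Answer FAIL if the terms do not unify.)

FAIL

Decompose op/2: cons(empty, Y) = cons(empty, op(m, empty)),  r(W, empty) = r(Y2, empty).
Decompose cons/2: empty = empty,  Y = op(m, empty).
Delete trivial equation empty = empty.
Bind Y := op(m, empty); substituting into the one remaining equation that mentions Y gives: cons(tup(empty, d, d), op(empty, Y2)) = cons(tup(d, d, d), op(empty, op(m, empty))).
Decompose r/2: W = Y2,  empty = empty.
Bind W := Y2; no other remaining equation mentions W.
Delete trivial equation empty = empty.
Decompose cons/2: tup(empty, d, d) = tup(d, d, d),  op(empty, Y2) = op(empty, op(m, empty)).
Decompose tup/3: empty = d,  d = d,  d = d.
Clash: constants empty and d differ; no unifier exists.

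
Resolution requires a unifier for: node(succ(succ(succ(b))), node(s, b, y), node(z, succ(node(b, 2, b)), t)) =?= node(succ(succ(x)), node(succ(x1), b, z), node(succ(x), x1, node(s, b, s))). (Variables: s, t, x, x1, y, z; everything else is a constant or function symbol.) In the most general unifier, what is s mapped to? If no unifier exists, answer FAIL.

succ(succ(node(b, 2, b)))

Decompose node/3: succ(succ(succ(b))) =?= succ(succ(x)),  node(s, b, y) =?= node(succ(x1), b, z),  node(z, succ(node(b, 2, b)), t) =?= node(succ(x), x1, node(s, b, s)).
Decompose succ/1: succ(succ(b)) =?= succ(x).
Decompose succ/1: succ(b) =?= x.
Bind x := succ(b); substituting into the one remaining equation that mentions x gives: node(z, succ(node(b, 2, b)), t) =?= node(succ(succ(b)), x1, node(s, b, s)).
Decompose node/3: s =?= succ(x1),  b =?= b,  y =?= z.
Bind s := succ(x1); substituting into the one remaining equation that mentions s gives: node(z, succ(node(b, 2, b)), t) =?= node(succ(succ(b)), x1, node(succ(x1), b, succ(x1))).
Delete trivial equation b =?= b.
Bind y := z; no other remaining equation mentions y.
Decompose node/3: z =?= succ(succ(b)),  succ(node(b, 2, b)) =?= x1,  t =?= node(succ(x1), b, succ(x1)).
Bind z := succ(succ(b)); no other remaining equation mentions z. Substituting into the earlier binding gives y := succ(succ(b)).
Bind x1 := succ(node(b, 2, b)); substituting into the remaining equation gives: t =?= node(succ(succ(node(b, 2, b))), b, succ(succ(node(b, 2, b)))). Substituting into the earlier binding gives s := succ(succ(node(b, 2, b))).
Bind t := node(succ(succ(node(b, 2, b))), b, succ(succ(node(b, 2, b)))).
MGU = { x := succ(b), s := succ(succ(node(b, 2, b))), y := succ(succ(b)), z := succ(succ(b)), x1 := succ(node(b, 2, b)), t := node(succ(succ(node(b, 2, b))), b, succ(succ(node(b, 2, b)))) }, so s := succ(succ(node(b, 2, b))).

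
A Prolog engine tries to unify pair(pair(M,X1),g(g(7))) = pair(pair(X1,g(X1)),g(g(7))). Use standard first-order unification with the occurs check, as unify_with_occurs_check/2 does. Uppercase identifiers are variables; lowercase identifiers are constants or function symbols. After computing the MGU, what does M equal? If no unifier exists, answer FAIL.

Decompose pair/2: pair(M,X1) = pair(X1,g(X1)),  g(g(7)) = g(g(7)).
Decompose pair/2: M = X1,  X1 = g(X1).
Bind M := X1; no other remaining equation mentions M.
Occurs check fails: X1 occurs in g(X1); the equation X1 = g(X1) has no finite solution.

FAIL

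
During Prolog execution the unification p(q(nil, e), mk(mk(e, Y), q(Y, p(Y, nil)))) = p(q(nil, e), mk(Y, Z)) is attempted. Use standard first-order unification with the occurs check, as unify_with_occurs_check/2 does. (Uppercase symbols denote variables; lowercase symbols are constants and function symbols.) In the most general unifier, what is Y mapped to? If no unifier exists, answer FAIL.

FAIL

Decompose p/2: q(nil, e) = q(nil, e),  mk(mk(e, Y), q(Y, p(Y, nil))) = mk(Y, Z).
Delete trivial equation q(nil, e) = q(nil, e).
Decompose mk/2: mk(e, Y) = Y,  q(Y, p(Y, nil)) = Z.
Occurs check fails: Y occurs in mk(e, Y); the equation Y = mk(e, Y) has no finite solution.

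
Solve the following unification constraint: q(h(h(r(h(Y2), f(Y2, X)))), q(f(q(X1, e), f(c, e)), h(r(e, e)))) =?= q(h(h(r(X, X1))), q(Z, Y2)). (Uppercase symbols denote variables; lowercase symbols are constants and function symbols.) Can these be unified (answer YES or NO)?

Decompose q/2: h(h(r(h(Y2), f(Y2, X)))) =?= h(h(r(X, X1))),  q(f(q(X1, e), f(c, e)), h(r(e, e))) =?= q(Z, Y2).
Decompose h/1: h(r(h(Y2), f(Y2, X))) =?= h(r(X, X1)).
Decompose h/1: r(h(Y2), f(Y2, X)) =?= r(X, X1).
Decompose r/2: h(Y2) =?= X,  f(Y2, X) =?= X1.
Bind X := h(Y2); substituting into the one remaining equation that mentions X gives: f(Y2, h(Y2)) =?= X1.
Bind X1 := f(Y2, h(Y2)); substituting into the remaining equation gives: q(f(q(f(Y2, h(Y2)), e), f(c, e)), h(r(e, e))) =?= q(Z, Y2).
Decompose q/2: f(q(f(Y2, h(Y2)), e), f(c, e)) =?= Z,  h(r(e, e)) =?= Y2.
Bind Z := f(q(f(Y2, h(Y2)), e), f(c, e)); no other remaining equation mentions Z.
Bind Y2 := h(r(e, e)). Substituting into the earlier bindings gives X := h(h(r(e, e))), X1 := f(h(r(e, e)), h(h(r(e, e)))), Z := f(q(f(h(r(e, e)), h(h(r(e, e)))), e), f(c, e)).
No equations remain and no clash or occurs-check failure arose, so a unifier exists.

YES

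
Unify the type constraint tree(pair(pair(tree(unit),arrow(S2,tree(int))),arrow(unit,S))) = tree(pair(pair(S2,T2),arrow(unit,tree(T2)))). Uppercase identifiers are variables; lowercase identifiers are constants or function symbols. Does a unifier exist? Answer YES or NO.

Decompose tree/1: pair(pair(tree(unit),arrow(S2,tree(int))),arrow(unit,S)) = pair(pair(S2,T2),arrow(unit,tree(T2))).
Decompose pair/2: pair(tree(unit),arrow(S2,tree(int))) = pair(S2,T2),  arrow(unit,S) = arrow(unit,tree(T2)).
Decompose pair/2: tree(unit) = S2,  arrow(S2,tree(int)) = T2.
Bind S2 := tree(unit); substituting into the one remaining equation that mentions S2 gives: arrow(tree(unit),tree(int)) = T2.
Bind T2 := arrow(tree(unit),tree(int)); substituting into the remaining equation gives: arrow(unit,S) = arrow(unit,tree(arrow(tree(unit),tree(int)))).
Decompose arrow/2: unit = unit,  S = tree(arrow(tree(unit),tree(int))).
Delete trivial equation unit = unit.
Bind S := tree(arrow(tree(unit),tree(int))).
No equations remain and no clash or occurs-check failure arose, so a unifier exists.

YES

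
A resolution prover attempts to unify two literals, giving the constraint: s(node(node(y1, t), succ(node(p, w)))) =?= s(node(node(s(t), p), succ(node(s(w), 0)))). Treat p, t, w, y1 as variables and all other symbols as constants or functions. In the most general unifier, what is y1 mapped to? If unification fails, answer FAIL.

s(s(0))

Decompose s/1: node(node(y1, t), succ(node(p, w))) =?= node(node(s(t), p), succ(node(s(w), 0))).
Decompose node/2: node(y1, t) =?= node(s(t), p),  succ(node(p, w)) =?= succ(node(s(w), 0)).
Decompose node/2: y1 =?= s(t),  t =?= p.
Bind y1 := s(t); no other remaining equation mentions y1.
Bind t := p; no other remaining equation mentions t. Substituting into the earlier binding gives y1 := s(p).
Decompose succ/1: node(p, w) =?= node(s(w), 0).
Decompose node/2: p =?= s(w),  w =?= 0.
Bind p := s(w); no other remaining equation mentions p. Substituting into the earlier bindings gives y1 := s(s(w)), t := s(w).
Bind w := 0. Substituting into the earlier bindings gives y1 := s(s(0)), t := s(0), p := s(0).
MGU = { y1 := s(s(0)), t := s(0), p := s(0), w := 0 }, so y1 := s(s(0)).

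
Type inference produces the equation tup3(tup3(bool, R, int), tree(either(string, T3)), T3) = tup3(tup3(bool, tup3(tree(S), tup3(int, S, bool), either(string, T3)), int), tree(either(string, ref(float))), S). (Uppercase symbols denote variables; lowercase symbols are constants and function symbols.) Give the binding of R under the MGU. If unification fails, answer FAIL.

tup3(tree(ref(float)), tup3(int, ref(float), bool), either(string, ref(float)))

Decompose tup3/3: tup3(bool, R, int) = tup3(bool, tup3(tree(S), tup3(int, S, bool), either(string, T3)), int),  tree(either(string, T3)) = tree(either(string, ref(float))),  T3 = S.
Decompose tup3/3: bool = bool,  R = tup3(tree(S), tup3(int, S, bool), either(string, T3)),  int = int.
Delete trivial equation bool = bool.
Bind R := tup3(tree(S), tup3(int, S, bool), either(string, T3)); no other remaining equation mentions R.
Delete trivial equation int = int.
Decompose tree/1: either(string, T3) = either(string, ref(float)).
Decompose either/2: string = string,  T3 = ref(float).
Delete trivial equation string = string.
Bind T3 := ref(float); substituting into the remaining equation gives: ref(float) = S. Substituting into the earlier binding gives R := tup3(tree(S), tup3(int, S, bool), either(string, ref(float))).
Bind S := ref(float). Substituting into the earlier binding gives R := tup3(tree(ref(float)), tup3(int, ref(float), bool), either(string, ref(float))).
MGU = { R := tup3(tree(ref(float)), tup3(int, ref(float), bool), either(string, ref(float))), T3 := ref(float), S := ref(float) }, so R := tup3(tree(ref(float)), tup3(int, ref(float), bool), either(string, ref(float))).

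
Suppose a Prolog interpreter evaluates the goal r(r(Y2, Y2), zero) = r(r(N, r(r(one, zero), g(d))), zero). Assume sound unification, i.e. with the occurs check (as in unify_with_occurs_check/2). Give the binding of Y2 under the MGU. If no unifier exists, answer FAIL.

r(r(one, zero), g(d))

Decompose r/2: r(Y2, Y2) = r(N, r(r(one, zero), g(d))),  zero = zero.
Decompose r/2: Y2 = N,  Y2 = r(r(one, zero), g(d)).
Bind Y2 := N; substituting into the one remaining equation that mentions Y2 gives: N = r(r(one, zero), g(d)).
Bind N := r(r(one, zero), g(d)); no other remaining equation mentions N. Substituting into the earlier binding gives Y2 := r(r(one, zero), g(d)).
Delete trivial equation zero = zero.
MGU = { Y2 = r(r(one, zero), g(d)), N = r(r(one, zero), g(d)) }, so Y2 = r(r(one, zero), g(d)).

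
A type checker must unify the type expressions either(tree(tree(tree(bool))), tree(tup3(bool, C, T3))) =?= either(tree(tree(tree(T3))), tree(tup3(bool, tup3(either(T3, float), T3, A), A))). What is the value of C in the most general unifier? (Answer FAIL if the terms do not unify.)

tup3(either(bool, float), bool, bool)

Decompose either/2: tree(tree(tree(bool))) =?= tree(tree(tree(T3))),  tree(tup3(bool, C, T3)) =?= tree(tup3(bool, tup3(either(T3, float), T3, A), A)).
Decompose tree/1: tree(tree(bool)) =?= tree(tree(T3)).
Decompose tree/1: tree(bool) =?= tree(T3).
Decompose tree/1: bool =?= T3.
Bind T3 := bool; substituting into the remaining equation gives: tree(tup3(bool, C, bool)) =?= tree(tup3(bool, tup3(either(bool, float), bool, A), A)).
Decompose tree/1: tup3(bool, C, bool) =?= tup3(bool, tup3(either(bool, float), bool, A), A).
Decompose tup3/3: bool =?= bool,  C =?= tup3(either(bool, float), bool, A),  bool =?= A.
Delete trivial equation bool =?= bool.
Bind C := tup3(either(bool, float), bool, A); no other remaining equation mentions C.
Bind A := bool. Substituting into the earlier binding gives C := tup3(either(bool, float), bool, bool).
MGU = { T3 := bool, C := tup3(either(bool, float), bool, bool), A := bool }, so C := tup3(either(bool, float), bool, bool).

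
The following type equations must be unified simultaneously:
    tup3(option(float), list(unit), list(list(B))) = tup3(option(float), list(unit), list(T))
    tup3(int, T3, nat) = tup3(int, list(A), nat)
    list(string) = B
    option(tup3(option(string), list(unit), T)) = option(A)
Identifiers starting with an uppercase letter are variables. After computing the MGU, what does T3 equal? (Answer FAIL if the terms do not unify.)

Decompose tup3/3: option(float) = option(float),  list(unit) = list(unit),  list(list(B)) = list(T).
Delete trivial equation option(float) = option(float).
Delete trivial equation list(unit) = list(unit).
Decompose list/1: list(B) = T.
Bind T := list(B); substituting into the one remaining equation that mentions T gives: option(tup3(option(string), list(unit), list(B))) = option(A).
Decompose tup3/3: int = int,  T3 = list(A),  nat = nat.
Delete trivial equation int = int.
Bind T3 := list(A); no other remaining equation mentions T3.
Delete trivial equation nat = nat.
Bind B := list(string); substituting into the remaining equation gives: option(tup3(option(string), list(unit), list(list(string)))) = option(A). Substituting into the earlier binding gives T := list(list(string)).
Decompose option/1: tup3(option(string), list(unit), list(list(string))) = A.
Bind A := tup3(option(string), list(unit), list(list(string))). Substituting into the earlier binding gives T3 := list(tup3(option(string), list(unit), list(list(string)))).
MGU = { T := list(list(string)), T3 := list(tup3(option(string), list(unit), list(list(string)))), B := list(string), A := tup3(option(string), list(unit), list(list(string))) }, so T3 := list(tup3(option(string), list(unit), list(list(string)))).

list(tup3(option(string), list(unit), list(list(string))))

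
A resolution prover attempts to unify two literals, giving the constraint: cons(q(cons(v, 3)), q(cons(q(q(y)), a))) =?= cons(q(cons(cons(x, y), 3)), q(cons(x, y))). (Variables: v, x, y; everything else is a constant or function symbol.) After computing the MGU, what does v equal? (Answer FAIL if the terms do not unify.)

cons(q(q(a)), a)

Decompose cons/2: q(cons(v, 3)) =?= q(cons(cons(x, y), 3)),  q(cons(q(q(y)), a)) =?= q(cons(x, y)).
Decompose q/1: cons(v, 3) =?= cons(cons(x, y), 3).
Decompose cons/2: v =?= cons(x, y),  3 =?= 3.
Bind v := cons(x, y); no other remaining equation mentions v.
Delete trivial equation 3 =?= 3.
Decompose q/1: cons(q(q(y)), a) =?= cons(x, y).
Decompose cons/2: q(q(y)) =?= x,  a =?= y.
Bind x := q(q(y)); no other remaining equation mentions x. Substituting into the earlier binding gives v := cons(q(q(y)), y).
Bind y := a. Substituting into the earlier bindings gives v := cons(q(q(a)), a), x := q(q(a)).
MGU = { v ↦ cons(q(q(a)), a), x ↦ q(q(a)), y ↦ a }, so v ↦ cons(q(q(a)), a).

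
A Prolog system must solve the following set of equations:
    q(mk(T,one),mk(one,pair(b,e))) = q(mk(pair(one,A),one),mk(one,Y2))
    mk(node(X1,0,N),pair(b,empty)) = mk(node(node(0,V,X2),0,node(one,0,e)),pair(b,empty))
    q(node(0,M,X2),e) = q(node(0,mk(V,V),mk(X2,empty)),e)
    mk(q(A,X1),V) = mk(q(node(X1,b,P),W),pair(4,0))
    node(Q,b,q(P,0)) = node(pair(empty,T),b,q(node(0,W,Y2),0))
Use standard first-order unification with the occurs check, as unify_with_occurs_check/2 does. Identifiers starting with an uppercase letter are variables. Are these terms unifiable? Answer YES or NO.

NO

Decompose q/2: mk(T,one) = mk(pair(one,A),one),  mk(one,pair(b,e)) = mk(one,Y2).
Decompose mk/2: T = pair(one,A),  one = one.
Bind T := pair(one,A); substituting into the one remaining equation that mentions T gives: node(Q,b,q(P,0)) = node(pair(empty,pair(one,A)),b,q(node(0,W,Y2),0)).
Delete trivial equation one = one.
Decompose mk/2: one = one,  pair(b,e) = Y2.
Delete trivial equation one = one.
Bind Y2 := pair(b,e); substituting into the one remaining equation that mentions Y2 gives: node(Q,b,q(P,0)) = node(pair(empty,pair(one,A)),b,q(node(0,W,pair(b,e)),0)).
Decompose mk/2: node(X1,0,N) = node(node(0,V,X2),0,node(one,0,e)),  pair(b,empty) = pair(b,empty).
Decompose node/3: X1 = node(0,V,X2),  0 = 0,  N = node(one,0,e).
Bind X1 := node(0,V,X2); substituting into the one remaining equation that mentions X1 gives: mk(q(A,node(0,V,X2)),V) = mk(q(node(node(0,V,X2),b,P),W),pair(4,0)).
Delete trivial equation 0 = 0.
Bind N := node(one,0,e); no other remaining equation mentions N.
Delete trivial equation pair(b,empty) = pair(b,empty).
Decompose q/2: node(0,M,X2) = node(0,mk(V,V),mk(X2,empty)),  e = e.
Decompose node/3: 0 = 0,  M = mk(V,V),  X2 = mk(X2,empty).
Delete trivial equation 0 = 0.
Bind M := mk(V,V); no other remaining equation mentions M.
Occurs check fails: X2 occurs in mk(X2,empty); the equation X2 = mk(X2,empty) has no finite solution.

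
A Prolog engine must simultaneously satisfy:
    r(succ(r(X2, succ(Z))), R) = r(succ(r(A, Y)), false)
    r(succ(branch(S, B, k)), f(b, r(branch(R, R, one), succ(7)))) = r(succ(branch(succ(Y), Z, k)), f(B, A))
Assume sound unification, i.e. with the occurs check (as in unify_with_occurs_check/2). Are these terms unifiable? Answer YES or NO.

Decompose r/2: succ(r(X2, succ(Z))) = succ(r(A, Y)),  R = false.
Decompose succ/1: r(X2, succ(Z)) = r(A, Y).
Decompose r/2: X2 = A,  succ(Z) = Y.
Bind X2 := A; no other remaining equation mentions X2.
Bind Y := succ(Z); substituting into the one remaining equation that mentions Y gives: r(succ(branch(S, B, k)), f(b, r(branch(R, R, one), succ(7)))) = r(succ(branch(succ(succ(Z)), Z, k)), f(B, A)).
Bind R := false; substituting into the remaining equation gives: r(succ(branch(S, B, k)), f(b, r(branch(false, false, one), succ(7)))) = r(succ(branch(succ(succ(Z)), Z, k)), f(B, A)).
Decompose r/2: succ(branch(S, B, k)) = succ(branch(succ(succ(Z)), Z, k)),  f(b, r(branch(false, false, one), succ(7))) = f(B, A).
Decompose succ/1: branch(S, B, k) = branch(succ(succ(Z)), Z, k).
Decompose branch/3: S = succ(succ(Z)),  B = Z,  k = k.
Bind S := succ(succ(Z)); no other remaining equation mentions S.
Bind B := Z; substituting into the one remaining equation that mentions B gives: f(b, r(branch(false, false, one), succ(7))) = f(Z, A).
Delete trivial equation k = k.
Decompose f/2: b = Z,  r(branch(false, false, one), succ(7)) = A.
Bind Z := b; no other remaining equation mentions Z. Substituting into the earlier bindings gives Y := succ(b), S := succ(succ(b)), B := b.
Bind A := r(branch(false, false, one), succ(7)). Substituting into the earlier binding gives X2 := r(branch(false, false, one), succ(7)).
No equations remain and no clash or occurs-check failure arose, so a unifier exists.

YES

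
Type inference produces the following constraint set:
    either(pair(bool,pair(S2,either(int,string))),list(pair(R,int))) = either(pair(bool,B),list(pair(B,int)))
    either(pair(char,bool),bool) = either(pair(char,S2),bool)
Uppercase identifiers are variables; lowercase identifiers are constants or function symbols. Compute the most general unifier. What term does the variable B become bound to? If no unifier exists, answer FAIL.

pair(bool,either(int,string))

Decompose either/2: pair(bool,pair(S2,either(int,string))) = pair(bool,B),  list(pair(R,int)) = list(pair(B,int)).
Decompose pair/2: bool = bool,  pair(S2,either(int,string)) = B.
Delete trivial equation bool = bool.
Bind B := pair(S2,either(int,string)); substituting into the one remaining equation that mentions B gives: list(pair(R,int)) = list(pair(pair(S2,either(int,string)),int)).
Decompose list/1: pair(R,int) = pair(pair(S2,either(int,string)),int).
Decompose pair/2: R = pair(S2,either(int,string)),  int = int.
Bind R := pair(S2,either(int,string)); no other remaining equation mentions R.
Delete trivial equation int = int.
Decompose either/2: pair(char,bool) = pair(char,S2),  bool = bool.
Decompose pair/2: char = char,  bool = S2.
Delete trivial equation char = char.
Bind S2 := bool; no other remaining equation mentions S2. Substituting into the earlier bindings gives B := pair(bool,either(int,string)), R := pair(bool,either(int,string)).
Delete trivial equation bool = bool.
MGU = { B -> pair(bool,either(int,string)), R -> pair(bool,either(int,string)), S2 -> bool }, so B -> pair(bool,either(int,string)).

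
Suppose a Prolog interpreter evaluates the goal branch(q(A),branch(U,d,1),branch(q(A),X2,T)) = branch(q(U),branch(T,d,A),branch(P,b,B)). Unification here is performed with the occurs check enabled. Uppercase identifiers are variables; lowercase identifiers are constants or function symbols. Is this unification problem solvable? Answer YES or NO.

Decompose branch/3: q(A) = q(U),  branch(U,d,1) = branch(T,d,A),  branch(q(A),X2,T) = branch(P,b,B).
Decompose q/1: A = U.
Bind A := U; substituting into the remaining equations gives: branch(U,d,1) = branch(T,d,U),  branch(q(U),X2,T) = branch(P,b,B).
Decompose branch/3: U = T,  d = d,  1 = U.
Bind U := T; substituting into the 2 remaining equations that mention U gives: 1 = T,  branch(q(T),X2,T) = branch(P,b,B). Substituting into the earlier binding gives A := T.
Delete trivial equation d = d.
Bind T := 1; substituting into the remaining equation gives: branch(q(1),X2,1) = branch(P,b,B). Substituting into the earlier bindings gives A := 1, U := 1.
Decompose branch/3: q(1) = P,  X2 = b,  1 = B.
Bind P := q(1); no other remaining equation mentions P.
Bind X2 := b; no other remaining equation mentions X2.
Bind B := 1.
No equations remain and no clash or occurs-check failure arose, so a unifier exists.

YES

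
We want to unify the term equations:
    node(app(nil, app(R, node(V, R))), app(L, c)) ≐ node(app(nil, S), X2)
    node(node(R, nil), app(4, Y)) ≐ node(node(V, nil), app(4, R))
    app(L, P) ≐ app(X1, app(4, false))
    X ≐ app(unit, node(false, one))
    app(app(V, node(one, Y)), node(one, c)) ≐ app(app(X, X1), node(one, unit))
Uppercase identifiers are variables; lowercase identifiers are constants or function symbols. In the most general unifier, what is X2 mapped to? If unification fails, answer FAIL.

FAIL

Decompose node/2: app(nil, app(R, node(V, R))) ≐ app(nil, S),  app(L, c) ≐ X2.
Decompose app/2: nil ≐ nil,  app(R, node(V, R)) ≐ S.
Delete trivial equation nil ≐ nil.
Bind S := app(R, node(V, R)); no other remaining equation mentions S.
Bind X2 := app(L, c); no other remaining equation mentions X2.
Decompose node/2: node(R, nil) ≐ node(V, nil),  app(4, Y) ≐ app(4, R).
Decompose node/2: R ≐ V,  nil ≐ nil.
Bind R := V; substituting into the one remaining equation that mentions R gives: app(4, Y) ≐ app(4, V). Substituting into the earlier binding gives S := app(V, node(V, V)).
Delete trivial equation nil ≐ nil.
Decompose app/2: 4 ≐ 4,  Y ≐ V.
Delete trivial equation 4 ≐ 4.
Bind Y := V; substituting into the one remaining equation that mentions Y gives: app(app(V, node(one, V)), node(one, c)) ≐ app(app(X, X1), node(one, unit)).
Decompose app/2: L ≐ X1,  P ≐ app(4, false).
Bind L := X1; no other remaining equation mentions L. Substituting into the earlier binding gives X2 := app(X1, c).
Bind P := app(4, false); no other remaining equation mentions P.
Bind X := app(unit, node(false, one)); substituting into the remaining equation gives: app(app(V, node(one, V)), node(one, c)) ≐ app(app(app(unit, node(false, one)), X1), node(one, unit)).
Decompose app/2: app(V, node(one, V)) ≐ app(app(unit, node(false, one)), X1),  node(one, c) ≐ node(one, unit).
Decompose app/2: V ≐ app(unit, node(false, one)),  node(one, V) ≐ X1.
Bind V := app(unit, node(false, one)); substituting into the one remaining equation that mentions V gives: node(one, app(unit, node(false, one))) ≐ X1. Substituting into the earlier bindings gives S := app(app(unit, node(false, one)), node(app(unit, node(false, one)), app(unit, node(false, one)))), R := app(unit, node(false, one)), Y := app(unit, node(false, one)).
Bind X1 := node(one, app(unit, node(false, one))); no other remaining equation mentions X1. Substituting into the earlier bindings gives X2 := app(node(one, app(unit, node(false, one))), c), L := node(one, app(unit, node(false, one))).
Decompose node/2: one ≐ one,  c ≐ unit.
Delete trivial equation one ≐ one.
Clash: constants c and unit differ; no unifier exists.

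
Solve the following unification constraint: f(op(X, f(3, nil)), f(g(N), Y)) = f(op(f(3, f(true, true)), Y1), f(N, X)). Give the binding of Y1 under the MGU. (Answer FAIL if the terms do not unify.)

FAIL

Decompose f/2: op(X, f(3, nil)) = op(f(3, f(true, true)), Y1),  f(g(N), Y) = f(N, X).
Decompose op/2: X = f(3, f(true, true)),  f(3, nil) = Y1.
Bind X := f(3, f(true, true)); substituting into the one remaining equation that mentions X gives: f(g(N), Y) = f(N, f(3, f(true, true))).
Bind Y1 := f(3, nil); no other remaining equation mentions Y1.
Decompose f/2: g(N) = N,  Y = f(3, f(true, true)).
Occurs check fails: N occurs in g(N); the equation N = g(N) has no finite solution.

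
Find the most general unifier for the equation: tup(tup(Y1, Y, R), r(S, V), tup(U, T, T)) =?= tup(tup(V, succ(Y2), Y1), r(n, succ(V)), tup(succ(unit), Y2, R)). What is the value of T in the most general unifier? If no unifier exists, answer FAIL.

Decompose tup/3: tup(Y1, Y, R) =?= tup(V, succ(Y2), Y1),  r(S, V) =?= r(n, succ(V)),  tup(U, T, T) =?= tup(succ(unit), Y2, R).
Decompose tup/3: Y1 =?= V,  Y =?= succ(Y2),  R =?= Y1.
Bind Y1 := V; substituting into the one remaining equation that mentions Y1 gives: R =?= V.
Bind Y := succ(Y2); no other remaining equation mentions Y.
Bind R := V; substituting into the one remaining equation that mentions R gives: tup(U, T, T) =?= tup(succ(unit), Y2, V).
Decompose r/2: S =?= n,  V =?= succ(V).
Bind S := n; no other remaining equation mentions S.
Occurs check fails: V occurs in succ(V); the equation V =?= succ(V) has no finite solution.

FAIL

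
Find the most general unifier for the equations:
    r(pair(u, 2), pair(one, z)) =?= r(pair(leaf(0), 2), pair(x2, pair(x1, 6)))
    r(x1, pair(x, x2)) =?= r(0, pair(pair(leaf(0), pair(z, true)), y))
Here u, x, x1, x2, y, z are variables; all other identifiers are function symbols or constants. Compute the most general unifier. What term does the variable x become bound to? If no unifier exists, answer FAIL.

Decompose r/2: pair(u, 2) =?= pair(leaf(0), 2),  pair(one, z) =?= pair(x2, pair(x1, 6)).
Decompose pair/2: u =?= leaf(0),  2 =?= 2.
Bind u := leaf(0); no other remaining equation mentions u.
Delete trivial equation 2 =?= 2.
Decompose pair/2: one =?= x2,  z =?= pair(x1, 6).
Bind x2 := one; substituting into the one remaining equation that mentions x2 gives: r(x1, pair(x, one)) =?= r(0, pair(pair(leaf(0), pair(z, true)), y)).
Bind z := pair(x1, 6); substituting into the remaining equation gives: r(x1, pair(x, one)) =?= r(0, pair(pair(leaf(0), pair(pair(x1, 6), true)), y)).
Decompose r/2: x1 =?= 0,  pair(x, one) =?= pair(pair(leaf(0), pair(pair(x1, 6), true)), y).
Bind x1 := 0; substituting into the remaining equation gives: pair(x, one) =?= pair(pair(leaf(0), pair(pair(0, 6), true)), y). Substituting into the earlier binding gives z := pair(0, 6).
Decompose pair/2: x =?= pair(leaf(0), pair(pair(0, 6), true)),  one =?= y.
Bind x := pair(leaf(0), pair(pair(0, 6), true)); no other remaining equation mentions x.
Bind y := one.
MGU = { u := leaf(0), x2 := one, z := pair(0, 6), x1 := 0, x := pair(leaf(0), pair(pair(0, 6), true)), y := one }, so x := pair(leaf(0), pair(pair(0, 6), true)).

pair(leaf(0), pair(pair(0, 6), true))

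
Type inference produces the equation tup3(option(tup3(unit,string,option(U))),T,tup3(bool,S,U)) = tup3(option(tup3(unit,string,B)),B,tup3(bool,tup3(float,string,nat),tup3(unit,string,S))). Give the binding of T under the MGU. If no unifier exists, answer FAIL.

option(tup3(unit,string,tup3(float,string,nat)))

Decompose tup3/3: option(tup3(unit,string,option(U))) = option(tup3(unit,string,B)),  T = B,  tup3(bool,S,U) = tup3(bool,tup3(float,string,nat),tup3(unit,string,S)).
Decompose option/1: tup3(unit,string,option(U)) = tup3(unit,string,B).
Decompose tup3/3: unit = unit,  string = string,  option(U) = B.
Delete trivial equation unit = unit.
Delete trivial equation string = string.
Bind B := option(U); substituting into the one remaining equation that mentions B gives: T = option(U).
Bind T := option(U); no other remaining equation mentions T.
Decompose tup3/3: bool = bool,  S = tup3(float,string,nat),  U = tup3(unit,string,S).
Delete trivial equation bool = bool.
Bind S := tup3(float,string,nat); substituting into the remaining equation gives: U = tup3(unit,string,tup3(float,string,nat)).
Bind U := tup3(unit,string,tup3(float,string,nat)). Substituting into the earlier bindings gives B := option(tup3(unit,string,tup3(float,string,nat))), T := option(tup3(unit,string,tup3(float,string,nat))).
MGU = { B -> option(tup3(unit,string,tup3(float,string,nat))), T -> option(tup3(unit,string,tup3(float,string,nat))), S -> tup3(float,string,nat), U -> tup3(unit,string,tup3(float,string,nat)) }, so T -> option(tup3(unit,string,tup3(float,string,nat))).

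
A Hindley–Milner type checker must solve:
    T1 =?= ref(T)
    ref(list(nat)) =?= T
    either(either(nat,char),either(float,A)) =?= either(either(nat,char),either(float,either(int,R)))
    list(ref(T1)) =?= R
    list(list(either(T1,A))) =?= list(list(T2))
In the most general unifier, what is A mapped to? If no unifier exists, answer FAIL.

Bind T1 := ref(T); substituting into the 2 remaining equations that mention T1 gives: list(ref(ref(T))) =?= R,  list(list(either(ref(T),A))) =?= list(list(T2)).
Bind T := ref(list(nat)); substituting into the 2 remaining equations that mention T gives: list(ref(ref(ref(list(nat))))) =?= R,  list(list(either(ref(ref(list(nat))),A))) =?= list(list(T2)). Substituting into the earlier binding gives T1 := ref(ref(list(nat))).
Decompose either/2: either(nat,char) =?= either(nat,char),  either(float,A) =?= either(float,either(int,R)).
Delete trivial equation either(nat,char) =?= either(nat,char).
Decompose either/2: float =?= float,  A =?= either(int,R).
Delete trivial equation float =?= float.
Bind A := either(int,R); substituting into the one remaining equation that mentions A gives: list(list(either(ref(ref(list(nat))),either(int,R)))) =?= list(list(T2)).
Bind R := list(ref(ref(ref(list(nat))))); substituting into the remaining equation gives: list(list(either(ref(ref(list(nat))),either(int,list(ref(ref(ref(list(nat))))))))) =?= list(list(T2)). Substituting into the earlier binding gives A := either(int,list(ref(ref(ref(list(nat)))))).
Decompose list/1: list(either(ref(ref(list(nat))),either(int,list(ref(ref(ref(list(nat)))))))) =?= list(T2).
Decompose list/1: either(ref(ref(list(nat))),either(int,list(ref(ref(ref(list(nat))))))) =?= T2.
Bind T2 := either(ref(ref(list(nat))),either(int,list(ref(ref(ref(list(nat))))))).
MGU = { T1 := ref(ref(list(nat))), T := ref(list(nat)), A := either(int,list(ref(ref(ref(list(nat)))))), R := list(ref(ref(ref(list(nat))))), T2 := either(ref(ref(list(nat))),either(int,list(ref(ref(ref(list(nat))))))) }, so A := either(int,list(ref(ref(ref(list(nat)))))).

either(int,list(ref(ref(ref(list(nat))))))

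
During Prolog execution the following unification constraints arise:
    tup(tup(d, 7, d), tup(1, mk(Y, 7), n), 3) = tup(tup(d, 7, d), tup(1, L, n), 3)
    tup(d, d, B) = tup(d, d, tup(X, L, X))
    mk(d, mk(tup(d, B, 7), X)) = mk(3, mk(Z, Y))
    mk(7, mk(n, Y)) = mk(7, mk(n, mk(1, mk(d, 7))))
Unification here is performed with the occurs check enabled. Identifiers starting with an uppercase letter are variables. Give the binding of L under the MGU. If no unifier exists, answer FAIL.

Decompose tup/3: tup(d, 7, d) = tup(d, 7, d),  tup(1, mk(Y, 7), n) = tup(1, L, n),  3 = 3.
Delete trivial equation tup(d, 7, d) = tup(d, 7, d).
Decompose tup/3: 1 = 1,  mk(Y, 7) = L,  n = n.
Delete trivial equation 1 = 1.
Bind L := mk(Y, 7); substituting into the one remaining equation that mentions L gives: tup(d, d, B) = tup(d, d, tup(X, mk(Y, 7), X)).
Delete trivial equation n = n.
Delete trivial equation 3 = 3.
Decompose tup/3: d = d,  d = d,  B = tup(X, mk(Y, 7), X).
Delete trivial equation d = d.
Delete trivial equation d = d.
Bind B := tup(X, mk(Y, 7), X); substituting into the one remaining equation that mentions B gives: mk(d, mk(tup(d, tup(X, mk(Y, 7), X), 7), X)) = mk(3, mk(Z, Y)).
Decompose mk/2: d = 3,  mk(tup(d, tup(X, mk(Y, 7), X), 7), X) = mk(Z, Y).
Clash: constants d and 3 differ; no unifier exists.

FAIL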